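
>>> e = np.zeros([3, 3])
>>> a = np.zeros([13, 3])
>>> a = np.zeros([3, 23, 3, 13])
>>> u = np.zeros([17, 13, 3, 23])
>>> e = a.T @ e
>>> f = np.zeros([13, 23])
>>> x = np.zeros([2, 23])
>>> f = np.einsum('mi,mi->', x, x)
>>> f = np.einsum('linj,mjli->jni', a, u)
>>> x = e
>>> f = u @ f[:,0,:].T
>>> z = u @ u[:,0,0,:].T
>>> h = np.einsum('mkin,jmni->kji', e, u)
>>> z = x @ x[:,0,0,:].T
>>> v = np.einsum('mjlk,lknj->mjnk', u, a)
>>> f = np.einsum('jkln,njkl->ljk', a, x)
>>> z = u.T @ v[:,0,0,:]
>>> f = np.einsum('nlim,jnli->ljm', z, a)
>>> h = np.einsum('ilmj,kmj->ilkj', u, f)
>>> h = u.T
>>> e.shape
(13, 3, 23, 3)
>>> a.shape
(3, 23, 3, 13)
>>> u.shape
(17, 13, 3, 23)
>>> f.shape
(3, 3, 23)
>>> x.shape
(13, 3, 23, 3)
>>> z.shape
(23, 3, 13, 23)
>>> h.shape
(23, 3, 13, 17)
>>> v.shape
(17, 13, 3, 23)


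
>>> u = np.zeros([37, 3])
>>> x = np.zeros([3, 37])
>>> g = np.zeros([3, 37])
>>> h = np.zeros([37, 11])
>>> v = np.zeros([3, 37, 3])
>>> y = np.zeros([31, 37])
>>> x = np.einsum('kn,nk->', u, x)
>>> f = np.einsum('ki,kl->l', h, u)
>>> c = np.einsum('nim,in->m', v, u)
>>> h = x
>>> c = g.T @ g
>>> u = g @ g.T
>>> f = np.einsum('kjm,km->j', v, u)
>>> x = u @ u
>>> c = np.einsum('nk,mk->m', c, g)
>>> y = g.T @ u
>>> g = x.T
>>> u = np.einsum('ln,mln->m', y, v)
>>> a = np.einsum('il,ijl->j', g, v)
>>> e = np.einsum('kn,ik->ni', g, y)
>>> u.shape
(3,)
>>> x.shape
(3, 3)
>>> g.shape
(3, 3)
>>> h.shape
()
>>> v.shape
(3, 37, 3)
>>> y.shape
(37, 3)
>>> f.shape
(37,)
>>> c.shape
(3,)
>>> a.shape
(37,)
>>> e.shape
(3, 37)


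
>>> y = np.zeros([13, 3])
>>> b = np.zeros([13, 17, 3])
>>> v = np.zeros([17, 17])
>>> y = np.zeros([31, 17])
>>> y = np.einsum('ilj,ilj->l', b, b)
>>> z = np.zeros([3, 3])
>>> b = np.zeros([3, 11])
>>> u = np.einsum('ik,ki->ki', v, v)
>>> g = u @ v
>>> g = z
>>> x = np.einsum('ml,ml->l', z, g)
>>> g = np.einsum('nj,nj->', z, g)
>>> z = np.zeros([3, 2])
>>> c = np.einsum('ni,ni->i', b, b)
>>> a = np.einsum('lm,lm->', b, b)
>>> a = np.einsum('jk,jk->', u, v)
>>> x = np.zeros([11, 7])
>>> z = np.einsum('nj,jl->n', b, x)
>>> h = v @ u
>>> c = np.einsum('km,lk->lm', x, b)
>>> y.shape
(17,)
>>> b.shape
(3, 11)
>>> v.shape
(17, 17)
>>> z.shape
(3,)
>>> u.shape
(17, 17)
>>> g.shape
()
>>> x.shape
(11, 7)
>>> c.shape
(3, 7)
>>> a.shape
()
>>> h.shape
(17, 17)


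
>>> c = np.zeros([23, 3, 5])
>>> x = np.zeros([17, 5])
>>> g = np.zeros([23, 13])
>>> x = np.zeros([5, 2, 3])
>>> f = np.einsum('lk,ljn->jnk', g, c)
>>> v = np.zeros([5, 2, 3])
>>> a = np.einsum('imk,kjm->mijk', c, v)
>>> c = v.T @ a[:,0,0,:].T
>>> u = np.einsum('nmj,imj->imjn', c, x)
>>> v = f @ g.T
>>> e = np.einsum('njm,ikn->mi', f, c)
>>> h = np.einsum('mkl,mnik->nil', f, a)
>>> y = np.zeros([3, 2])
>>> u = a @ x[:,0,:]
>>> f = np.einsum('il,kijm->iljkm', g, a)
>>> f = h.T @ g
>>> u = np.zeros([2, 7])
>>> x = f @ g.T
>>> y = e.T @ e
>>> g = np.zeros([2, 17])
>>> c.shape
(3, 2, 3)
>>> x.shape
(13, 2, 23)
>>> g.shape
(2, 17)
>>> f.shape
(13, 2, 13)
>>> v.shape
(3, 5, 23)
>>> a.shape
(3, 23, 2, 5)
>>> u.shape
(2, 7)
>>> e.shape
(13, 3)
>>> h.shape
(23, 2, 13)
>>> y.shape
(3, 3)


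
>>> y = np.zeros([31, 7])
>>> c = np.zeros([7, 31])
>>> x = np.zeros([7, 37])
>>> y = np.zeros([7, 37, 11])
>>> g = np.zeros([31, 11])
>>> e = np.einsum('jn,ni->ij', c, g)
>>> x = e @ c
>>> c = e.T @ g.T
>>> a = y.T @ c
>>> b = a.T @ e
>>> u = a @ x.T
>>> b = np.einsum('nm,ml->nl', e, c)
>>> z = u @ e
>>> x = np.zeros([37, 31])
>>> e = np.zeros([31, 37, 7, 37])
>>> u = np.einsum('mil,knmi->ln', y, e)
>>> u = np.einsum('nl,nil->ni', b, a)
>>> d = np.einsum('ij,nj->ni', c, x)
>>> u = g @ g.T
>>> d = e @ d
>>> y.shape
(7, 37, 11)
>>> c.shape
(7, 31)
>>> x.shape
(37, 31)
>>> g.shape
(31, 11)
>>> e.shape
(31, 37, 7, 37)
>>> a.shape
(11, 37, 31)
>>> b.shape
(11, 31)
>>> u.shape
(31, 31)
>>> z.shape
(11, 37, 7)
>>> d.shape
(31, 37, 7, 7)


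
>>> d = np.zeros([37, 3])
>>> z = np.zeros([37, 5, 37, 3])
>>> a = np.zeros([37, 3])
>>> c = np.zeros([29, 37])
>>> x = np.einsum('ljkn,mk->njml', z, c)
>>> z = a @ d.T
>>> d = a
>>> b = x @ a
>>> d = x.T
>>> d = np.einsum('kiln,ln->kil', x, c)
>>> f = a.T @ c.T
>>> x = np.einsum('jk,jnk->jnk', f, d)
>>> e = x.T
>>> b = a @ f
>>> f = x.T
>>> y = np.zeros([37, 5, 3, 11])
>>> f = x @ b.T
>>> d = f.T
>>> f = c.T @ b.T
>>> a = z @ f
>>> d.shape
(37, 5, 3)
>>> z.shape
(37, 37)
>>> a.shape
(37, 37)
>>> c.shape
(29, 37)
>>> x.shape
(3, 5, 29)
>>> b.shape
(37, 29)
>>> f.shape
(37, 37)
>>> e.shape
(29, 5, 3)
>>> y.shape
(37, 5, 3, 11)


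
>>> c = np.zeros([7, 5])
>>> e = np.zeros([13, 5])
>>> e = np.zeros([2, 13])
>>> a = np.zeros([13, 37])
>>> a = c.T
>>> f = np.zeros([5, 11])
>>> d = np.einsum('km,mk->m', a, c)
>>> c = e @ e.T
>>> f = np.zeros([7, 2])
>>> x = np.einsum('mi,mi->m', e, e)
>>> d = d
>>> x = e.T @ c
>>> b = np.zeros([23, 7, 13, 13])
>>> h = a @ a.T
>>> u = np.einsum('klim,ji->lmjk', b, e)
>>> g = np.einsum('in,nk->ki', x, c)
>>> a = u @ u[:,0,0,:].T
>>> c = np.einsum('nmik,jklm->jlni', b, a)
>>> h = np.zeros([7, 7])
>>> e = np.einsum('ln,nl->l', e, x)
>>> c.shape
(7, 2, 23, 13)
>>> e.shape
(2,)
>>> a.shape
(7, 13, 2, 7)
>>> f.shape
(7, 2)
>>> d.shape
(7,)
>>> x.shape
(13, 2)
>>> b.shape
(23, 7, 13, 13)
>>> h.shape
(7, 7)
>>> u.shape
(7, 13, 2, 23)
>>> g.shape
(2, 13)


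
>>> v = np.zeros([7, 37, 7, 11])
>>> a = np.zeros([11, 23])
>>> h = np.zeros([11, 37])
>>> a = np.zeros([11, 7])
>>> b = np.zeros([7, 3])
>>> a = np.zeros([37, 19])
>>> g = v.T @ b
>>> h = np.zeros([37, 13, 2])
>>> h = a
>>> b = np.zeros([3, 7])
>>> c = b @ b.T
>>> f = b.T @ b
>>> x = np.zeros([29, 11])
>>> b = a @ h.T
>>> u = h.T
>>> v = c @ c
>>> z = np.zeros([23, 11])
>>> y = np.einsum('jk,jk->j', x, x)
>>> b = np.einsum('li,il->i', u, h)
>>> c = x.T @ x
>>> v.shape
(3, 3)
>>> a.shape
(37, 19)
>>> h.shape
(37, 19)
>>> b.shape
(37,)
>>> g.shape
(11, 7, 37, 3)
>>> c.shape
(11, 11)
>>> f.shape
(7, 7)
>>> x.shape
(29, 11)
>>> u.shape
(19, 37)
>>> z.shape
(23, 11)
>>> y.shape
(29,)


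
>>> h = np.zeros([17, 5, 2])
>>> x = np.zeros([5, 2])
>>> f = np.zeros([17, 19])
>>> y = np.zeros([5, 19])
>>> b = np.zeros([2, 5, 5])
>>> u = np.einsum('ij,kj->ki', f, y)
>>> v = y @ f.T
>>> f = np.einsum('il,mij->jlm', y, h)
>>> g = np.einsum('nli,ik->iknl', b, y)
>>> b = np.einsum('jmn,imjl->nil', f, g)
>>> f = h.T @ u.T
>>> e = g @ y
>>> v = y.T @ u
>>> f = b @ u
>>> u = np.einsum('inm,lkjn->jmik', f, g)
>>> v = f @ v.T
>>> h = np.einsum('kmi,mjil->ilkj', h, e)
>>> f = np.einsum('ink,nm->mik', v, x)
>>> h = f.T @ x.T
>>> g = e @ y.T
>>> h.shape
(19, 17, 5)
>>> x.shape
(5, 2)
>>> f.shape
(2, 17, 19)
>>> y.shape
(5, 19)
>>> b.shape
(17, 5, 5)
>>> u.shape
(2, 17, 17, 19)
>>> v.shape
(17, 5, 19)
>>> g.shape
(5, 19, 2, 5)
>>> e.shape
(5, 19, 2, 19)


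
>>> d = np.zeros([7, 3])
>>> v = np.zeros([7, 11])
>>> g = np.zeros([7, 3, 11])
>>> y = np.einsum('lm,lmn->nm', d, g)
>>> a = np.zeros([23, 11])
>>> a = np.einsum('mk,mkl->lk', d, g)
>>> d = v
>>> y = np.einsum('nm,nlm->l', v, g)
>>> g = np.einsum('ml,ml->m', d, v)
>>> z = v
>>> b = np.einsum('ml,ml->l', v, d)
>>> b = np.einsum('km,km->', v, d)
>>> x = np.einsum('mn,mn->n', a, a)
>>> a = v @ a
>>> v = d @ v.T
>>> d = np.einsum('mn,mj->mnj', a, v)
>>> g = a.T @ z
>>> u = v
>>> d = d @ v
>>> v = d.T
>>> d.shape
(7, 3, 7)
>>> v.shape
(7, 3, 7)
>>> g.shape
(3, 11)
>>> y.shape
(3,)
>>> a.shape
(7, 3)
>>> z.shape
(7, 11)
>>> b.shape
()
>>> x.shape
(3,)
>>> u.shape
(7, 7)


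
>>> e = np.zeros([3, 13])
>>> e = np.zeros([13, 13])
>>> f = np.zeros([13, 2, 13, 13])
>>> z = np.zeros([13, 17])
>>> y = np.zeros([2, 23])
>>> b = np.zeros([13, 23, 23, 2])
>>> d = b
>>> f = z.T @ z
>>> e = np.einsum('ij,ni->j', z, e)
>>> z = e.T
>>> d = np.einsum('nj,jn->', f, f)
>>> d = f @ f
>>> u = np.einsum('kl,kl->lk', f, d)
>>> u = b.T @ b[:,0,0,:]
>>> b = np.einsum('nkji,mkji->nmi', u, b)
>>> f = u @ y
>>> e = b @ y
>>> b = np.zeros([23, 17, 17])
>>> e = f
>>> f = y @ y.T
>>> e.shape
(2, 23, 23, 23)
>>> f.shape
(2, 2)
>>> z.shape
(17,)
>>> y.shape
(2, 23)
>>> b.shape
(23, 17, 17)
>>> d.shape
(17, 17)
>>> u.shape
(2, 23, 23, 2)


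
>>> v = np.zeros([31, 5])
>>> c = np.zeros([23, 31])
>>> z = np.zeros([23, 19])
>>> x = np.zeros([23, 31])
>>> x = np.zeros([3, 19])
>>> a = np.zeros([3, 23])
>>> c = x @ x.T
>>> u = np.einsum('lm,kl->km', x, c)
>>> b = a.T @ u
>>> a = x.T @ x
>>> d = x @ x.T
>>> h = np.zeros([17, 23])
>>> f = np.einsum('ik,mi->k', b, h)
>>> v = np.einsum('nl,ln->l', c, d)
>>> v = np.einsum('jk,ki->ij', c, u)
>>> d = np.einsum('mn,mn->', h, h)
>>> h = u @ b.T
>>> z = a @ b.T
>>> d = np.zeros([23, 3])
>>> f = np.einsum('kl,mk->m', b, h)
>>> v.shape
(19, 3)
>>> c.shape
(3, 3)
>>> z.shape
(19, 23)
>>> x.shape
(3, 19)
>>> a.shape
(19, 19)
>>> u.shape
(3, 19)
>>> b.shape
(23, 19)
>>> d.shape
(23, 3)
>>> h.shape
(3, 23)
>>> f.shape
(3,)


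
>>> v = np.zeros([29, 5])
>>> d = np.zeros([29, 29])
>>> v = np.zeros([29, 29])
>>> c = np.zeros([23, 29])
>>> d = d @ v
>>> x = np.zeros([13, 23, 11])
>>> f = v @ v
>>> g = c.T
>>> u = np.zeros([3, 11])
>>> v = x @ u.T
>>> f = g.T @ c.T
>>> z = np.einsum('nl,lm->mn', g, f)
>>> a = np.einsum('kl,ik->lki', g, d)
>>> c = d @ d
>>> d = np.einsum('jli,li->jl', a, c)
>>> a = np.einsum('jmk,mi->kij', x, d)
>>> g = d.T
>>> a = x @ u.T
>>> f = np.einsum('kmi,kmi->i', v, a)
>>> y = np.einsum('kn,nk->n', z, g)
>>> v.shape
(13, 23, 3)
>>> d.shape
(23, 29)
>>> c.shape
(29, 29)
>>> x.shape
(13, 23, 11)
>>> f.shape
(3,)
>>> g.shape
(29, 23)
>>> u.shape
(3, 11)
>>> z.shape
(23, 29)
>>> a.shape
(13, 23, 3)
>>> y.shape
(29,)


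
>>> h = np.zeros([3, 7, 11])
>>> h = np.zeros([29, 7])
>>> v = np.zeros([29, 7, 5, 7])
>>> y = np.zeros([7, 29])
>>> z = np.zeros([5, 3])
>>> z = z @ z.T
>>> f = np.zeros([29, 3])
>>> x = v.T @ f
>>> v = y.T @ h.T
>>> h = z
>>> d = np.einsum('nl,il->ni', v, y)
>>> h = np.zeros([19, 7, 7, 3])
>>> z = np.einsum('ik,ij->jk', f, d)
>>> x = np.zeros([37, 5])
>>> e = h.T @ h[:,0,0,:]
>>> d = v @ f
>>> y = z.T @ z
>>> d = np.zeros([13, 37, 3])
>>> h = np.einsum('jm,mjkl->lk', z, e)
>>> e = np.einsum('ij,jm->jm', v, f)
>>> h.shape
(3, 7)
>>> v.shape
(29, 29)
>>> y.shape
(3, 3)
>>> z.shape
(7, 3)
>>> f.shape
(29, 3)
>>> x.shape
(37, 5)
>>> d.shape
(13, 37, 3)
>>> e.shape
(29, 3)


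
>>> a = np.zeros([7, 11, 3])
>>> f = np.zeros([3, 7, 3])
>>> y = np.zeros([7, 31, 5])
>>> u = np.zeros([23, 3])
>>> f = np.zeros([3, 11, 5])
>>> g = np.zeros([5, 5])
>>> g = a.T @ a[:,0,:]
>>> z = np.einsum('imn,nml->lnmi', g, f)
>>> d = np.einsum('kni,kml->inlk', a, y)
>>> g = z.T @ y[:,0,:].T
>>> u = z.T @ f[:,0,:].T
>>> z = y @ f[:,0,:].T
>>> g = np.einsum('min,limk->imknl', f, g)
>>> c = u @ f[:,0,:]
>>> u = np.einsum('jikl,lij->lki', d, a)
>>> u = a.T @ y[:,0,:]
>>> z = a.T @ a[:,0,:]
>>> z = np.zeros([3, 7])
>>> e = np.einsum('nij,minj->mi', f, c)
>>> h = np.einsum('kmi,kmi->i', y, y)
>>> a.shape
(7, 11, 3)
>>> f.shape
(3, 11, 5)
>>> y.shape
(7, 31, 5)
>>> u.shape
(3, 11, 5)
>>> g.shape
(11, 3, 7, 5, 3)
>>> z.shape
(3, 7)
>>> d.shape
(3, 11, 5, 7)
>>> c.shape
(3, 11, 3, 5)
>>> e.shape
(3, 11)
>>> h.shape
(5,)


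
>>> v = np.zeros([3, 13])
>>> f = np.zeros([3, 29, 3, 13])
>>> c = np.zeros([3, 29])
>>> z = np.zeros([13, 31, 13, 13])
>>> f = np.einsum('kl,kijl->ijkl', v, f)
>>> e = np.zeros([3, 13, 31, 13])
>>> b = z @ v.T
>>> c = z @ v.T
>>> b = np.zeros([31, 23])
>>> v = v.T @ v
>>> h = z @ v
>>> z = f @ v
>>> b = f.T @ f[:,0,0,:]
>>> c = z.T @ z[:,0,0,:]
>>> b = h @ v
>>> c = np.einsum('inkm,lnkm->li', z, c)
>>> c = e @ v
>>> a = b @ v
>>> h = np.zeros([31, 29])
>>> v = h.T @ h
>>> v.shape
(29, 29)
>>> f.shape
(29, 3, 3, 13)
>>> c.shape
(3, 13, 31, 13)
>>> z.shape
(29, 3, 3, 13)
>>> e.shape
(3, 13, 31, 13)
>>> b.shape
(13, 31, 13, 13)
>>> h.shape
(31, 29)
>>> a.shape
(13, 31, 13, 13)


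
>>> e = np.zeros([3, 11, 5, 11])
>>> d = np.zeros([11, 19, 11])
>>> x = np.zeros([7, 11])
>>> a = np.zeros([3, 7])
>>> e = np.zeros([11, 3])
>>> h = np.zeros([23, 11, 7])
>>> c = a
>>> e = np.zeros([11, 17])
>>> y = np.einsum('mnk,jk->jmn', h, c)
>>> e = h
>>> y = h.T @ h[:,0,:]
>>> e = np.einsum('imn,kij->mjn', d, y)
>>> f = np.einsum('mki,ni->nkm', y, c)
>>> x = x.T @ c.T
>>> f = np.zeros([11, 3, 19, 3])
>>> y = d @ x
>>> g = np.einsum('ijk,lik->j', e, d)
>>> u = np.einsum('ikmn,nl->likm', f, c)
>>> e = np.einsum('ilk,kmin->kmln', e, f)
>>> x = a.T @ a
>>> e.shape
(11, 3, 7, 3)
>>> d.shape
(11, 19, 11)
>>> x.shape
(7, 7)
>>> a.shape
(3, 7)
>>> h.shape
(23, 11, 7)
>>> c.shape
(3, 7)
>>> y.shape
(11, 19, 3)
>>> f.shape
(11, 3, 19, 3)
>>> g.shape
(7,)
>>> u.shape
(7, 11, 3, 19)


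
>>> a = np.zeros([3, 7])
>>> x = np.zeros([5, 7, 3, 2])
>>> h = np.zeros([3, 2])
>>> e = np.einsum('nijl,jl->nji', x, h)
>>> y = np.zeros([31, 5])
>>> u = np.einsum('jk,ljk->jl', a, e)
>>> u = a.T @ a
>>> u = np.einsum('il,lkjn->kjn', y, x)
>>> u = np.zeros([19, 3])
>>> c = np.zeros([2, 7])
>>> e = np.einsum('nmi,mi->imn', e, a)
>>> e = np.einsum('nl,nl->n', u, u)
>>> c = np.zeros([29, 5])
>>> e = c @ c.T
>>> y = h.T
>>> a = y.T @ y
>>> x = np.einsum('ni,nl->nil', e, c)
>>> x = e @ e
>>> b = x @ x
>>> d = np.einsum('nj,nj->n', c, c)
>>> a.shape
(3, 3)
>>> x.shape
(29, 29)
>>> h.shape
(3, 2)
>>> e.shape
(29, 29)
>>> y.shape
(2, 3)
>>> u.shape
(19, 3)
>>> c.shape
(29, 5)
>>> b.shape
(29, 29)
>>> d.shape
(29,)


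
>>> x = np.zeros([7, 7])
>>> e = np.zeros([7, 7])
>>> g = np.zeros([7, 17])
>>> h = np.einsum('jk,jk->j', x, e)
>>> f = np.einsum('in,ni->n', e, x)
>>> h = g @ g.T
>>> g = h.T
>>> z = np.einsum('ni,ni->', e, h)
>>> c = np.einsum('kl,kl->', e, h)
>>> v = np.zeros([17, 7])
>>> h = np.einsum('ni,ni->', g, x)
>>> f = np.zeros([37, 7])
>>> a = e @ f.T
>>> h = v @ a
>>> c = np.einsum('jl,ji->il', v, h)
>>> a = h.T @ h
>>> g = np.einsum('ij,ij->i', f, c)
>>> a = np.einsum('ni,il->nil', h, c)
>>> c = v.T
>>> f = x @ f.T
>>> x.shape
(7, 7)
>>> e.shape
(7, 7)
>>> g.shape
(37,)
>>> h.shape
(17, 37)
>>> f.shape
(7, 37)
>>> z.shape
()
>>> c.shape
(7, 17)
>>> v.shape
(17, 7)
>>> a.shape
(17, 37, 7)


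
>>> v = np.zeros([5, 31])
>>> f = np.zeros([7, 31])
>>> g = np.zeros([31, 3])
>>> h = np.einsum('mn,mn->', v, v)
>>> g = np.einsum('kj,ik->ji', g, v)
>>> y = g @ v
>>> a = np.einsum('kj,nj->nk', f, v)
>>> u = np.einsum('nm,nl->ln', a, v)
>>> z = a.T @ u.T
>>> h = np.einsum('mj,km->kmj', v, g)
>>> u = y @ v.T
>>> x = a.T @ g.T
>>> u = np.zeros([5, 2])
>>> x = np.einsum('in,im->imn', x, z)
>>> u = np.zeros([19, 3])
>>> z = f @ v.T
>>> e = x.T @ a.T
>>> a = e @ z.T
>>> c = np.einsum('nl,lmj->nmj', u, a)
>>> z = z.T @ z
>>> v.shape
(5, 31)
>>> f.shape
(7, 31)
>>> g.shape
(3, 5)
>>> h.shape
(3, 5, 31)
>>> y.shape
(3, 31)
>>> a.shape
(3, 31, 7)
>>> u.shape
(19, 3)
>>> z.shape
(5, 5)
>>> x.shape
(7, 31, 3)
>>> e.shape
(3, 31, 5)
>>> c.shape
(19, 31, 7)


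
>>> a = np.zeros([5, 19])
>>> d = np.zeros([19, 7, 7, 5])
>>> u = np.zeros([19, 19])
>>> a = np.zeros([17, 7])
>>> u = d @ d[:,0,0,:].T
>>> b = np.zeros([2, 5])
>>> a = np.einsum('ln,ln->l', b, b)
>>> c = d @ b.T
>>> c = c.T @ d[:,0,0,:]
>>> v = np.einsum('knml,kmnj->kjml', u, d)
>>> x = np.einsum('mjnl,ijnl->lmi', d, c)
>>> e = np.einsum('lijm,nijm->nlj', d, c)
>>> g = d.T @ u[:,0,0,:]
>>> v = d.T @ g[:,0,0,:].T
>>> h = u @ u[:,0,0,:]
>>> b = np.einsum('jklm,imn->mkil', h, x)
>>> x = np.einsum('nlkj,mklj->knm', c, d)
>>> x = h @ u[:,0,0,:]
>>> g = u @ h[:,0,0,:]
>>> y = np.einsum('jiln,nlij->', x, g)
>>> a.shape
(2,)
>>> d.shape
(19, 7, 7, 5)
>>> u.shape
(19, 7, 7, 19)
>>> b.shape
(19, 7, 5, 7)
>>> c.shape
(2, 7, 7, 5)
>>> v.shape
(5, 7, 7, 5)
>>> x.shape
(19, 7, 7, 19)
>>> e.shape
(2, 19, 7)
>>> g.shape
(19, 7, 7, 19)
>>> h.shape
(19, 7, 7, 19)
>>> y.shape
()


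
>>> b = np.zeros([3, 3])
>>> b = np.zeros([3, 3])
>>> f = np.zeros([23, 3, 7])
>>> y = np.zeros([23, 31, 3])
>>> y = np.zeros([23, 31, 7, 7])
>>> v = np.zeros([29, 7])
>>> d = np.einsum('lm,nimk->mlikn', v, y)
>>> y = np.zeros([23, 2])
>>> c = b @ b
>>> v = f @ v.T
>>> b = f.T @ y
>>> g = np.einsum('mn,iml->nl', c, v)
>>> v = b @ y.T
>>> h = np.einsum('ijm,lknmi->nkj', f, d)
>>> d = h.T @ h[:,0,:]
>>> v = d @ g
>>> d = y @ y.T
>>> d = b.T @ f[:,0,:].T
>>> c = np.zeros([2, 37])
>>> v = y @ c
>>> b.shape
(7, 3, 2)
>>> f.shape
(23, 3, 7)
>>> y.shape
(23, 2)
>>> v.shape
(23, 37)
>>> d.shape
(2, 3, 23)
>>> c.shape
(2, 37)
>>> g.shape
(3, 29)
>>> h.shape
(31, 29, 3)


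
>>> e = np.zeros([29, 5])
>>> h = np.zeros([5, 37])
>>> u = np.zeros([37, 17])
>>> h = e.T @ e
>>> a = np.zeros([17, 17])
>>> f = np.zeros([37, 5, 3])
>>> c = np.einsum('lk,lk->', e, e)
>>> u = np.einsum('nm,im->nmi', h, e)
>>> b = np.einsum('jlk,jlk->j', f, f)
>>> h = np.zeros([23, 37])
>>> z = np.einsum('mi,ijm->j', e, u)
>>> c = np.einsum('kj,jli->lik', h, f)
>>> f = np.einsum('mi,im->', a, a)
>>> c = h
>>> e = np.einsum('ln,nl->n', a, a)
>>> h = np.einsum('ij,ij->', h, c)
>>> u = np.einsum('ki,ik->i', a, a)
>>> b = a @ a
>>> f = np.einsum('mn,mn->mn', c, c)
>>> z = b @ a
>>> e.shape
(17,)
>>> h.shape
()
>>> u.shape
(17,)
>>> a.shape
(17, 17)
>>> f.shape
(23, 37)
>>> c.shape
(23, 37)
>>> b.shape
(17, 17)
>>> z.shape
(17, 17)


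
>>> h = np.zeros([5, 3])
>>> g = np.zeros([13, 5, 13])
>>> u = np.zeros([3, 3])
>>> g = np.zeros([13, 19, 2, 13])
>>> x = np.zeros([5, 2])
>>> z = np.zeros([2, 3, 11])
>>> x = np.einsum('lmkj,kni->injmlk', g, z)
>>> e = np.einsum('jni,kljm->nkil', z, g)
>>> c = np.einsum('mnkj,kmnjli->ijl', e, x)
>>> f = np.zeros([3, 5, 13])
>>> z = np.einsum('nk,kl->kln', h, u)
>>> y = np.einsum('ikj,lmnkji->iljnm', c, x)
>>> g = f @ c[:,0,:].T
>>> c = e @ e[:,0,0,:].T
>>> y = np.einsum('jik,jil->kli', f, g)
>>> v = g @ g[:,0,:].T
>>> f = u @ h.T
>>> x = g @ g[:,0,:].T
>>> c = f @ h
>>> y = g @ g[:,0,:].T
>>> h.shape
(5, 3)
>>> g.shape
(3, 5, 2)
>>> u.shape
(3, 3)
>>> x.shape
(3, 5, 3)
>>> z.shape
(3, 3, 5)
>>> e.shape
(3, 13, 11, 19)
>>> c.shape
(3, 3)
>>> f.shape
(3, 5)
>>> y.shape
(3, 5, 3)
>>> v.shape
(3, 5, 3)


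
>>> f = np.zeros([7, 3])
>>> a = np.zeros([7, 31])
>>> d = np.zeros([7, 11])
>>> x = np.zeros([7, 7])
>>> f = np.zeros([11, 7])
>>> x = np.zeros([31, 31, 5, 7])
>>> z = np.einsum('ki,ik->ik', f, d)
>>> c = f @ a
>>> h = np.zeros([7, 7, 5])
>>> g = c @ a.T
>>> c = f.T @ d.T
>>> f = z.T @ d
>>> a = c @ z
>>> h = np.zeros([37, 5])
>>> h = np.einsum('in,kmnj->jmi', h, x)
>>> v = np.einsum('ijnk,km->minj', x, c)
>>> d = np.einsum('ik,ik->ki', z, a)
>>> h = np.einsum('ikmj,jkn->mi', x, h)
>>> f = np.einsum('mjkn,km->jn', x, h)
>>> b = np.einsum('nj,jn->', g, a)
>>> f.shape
(31, 7)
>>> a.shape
(7, 11)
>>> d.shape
(11, 7)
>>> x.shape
(31, 31, 5, 7)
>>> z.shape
(7, 11)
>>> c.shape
(7, 7)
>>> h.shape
(5, 31)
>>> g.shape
(11, 7)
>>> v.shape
(7, 31, 5, 31)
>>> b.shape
()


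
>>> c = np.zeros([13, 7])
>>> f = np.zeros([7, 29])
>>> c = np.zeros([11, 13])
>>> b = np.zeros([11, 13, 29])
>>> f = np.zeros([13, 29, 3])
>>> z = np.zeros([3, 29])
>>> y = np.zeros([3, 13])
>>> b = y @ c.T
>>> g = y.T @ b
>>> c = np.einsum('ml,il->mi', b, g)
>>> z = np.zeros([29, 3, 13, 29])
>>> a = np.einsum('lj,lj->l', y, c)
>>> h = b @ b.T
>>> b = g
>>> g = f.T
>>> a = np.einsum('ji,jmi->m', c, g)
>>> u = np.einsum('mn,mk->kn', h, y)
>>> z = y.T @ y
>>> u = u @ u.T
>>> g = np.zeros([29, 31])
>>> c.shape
(3, 13)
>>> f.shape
(13, 29, 3)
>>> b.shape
(13, 11)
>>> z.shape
(13, 13)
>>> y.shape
(3, 13)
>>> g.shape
(29, 31)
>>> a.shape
(29,)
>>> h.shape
(3, 3)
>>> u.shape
(13, 13)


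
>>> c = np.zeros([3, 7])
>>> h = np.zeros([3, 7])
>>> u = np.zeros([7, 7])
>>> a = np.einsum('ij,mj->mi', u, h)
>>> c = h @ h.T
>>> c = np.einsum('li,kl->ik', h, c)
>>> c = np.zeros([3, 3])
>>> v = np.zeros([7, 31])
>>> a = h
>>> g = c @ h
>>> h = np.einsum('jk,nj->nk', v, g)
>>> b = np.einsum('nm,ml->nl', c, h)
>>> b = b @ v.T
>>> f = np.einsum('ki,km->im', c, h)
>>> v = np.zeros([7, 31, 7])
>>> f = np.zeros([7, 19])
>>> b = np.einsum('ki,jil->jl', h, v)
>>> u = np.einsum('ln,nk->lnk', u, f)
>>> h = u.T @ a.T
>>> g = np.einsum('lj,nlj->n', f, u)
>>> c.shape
(3, 3)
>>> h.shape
(19, 7, 3)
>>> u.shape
(7, 7, 19)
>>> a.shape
(3, 7)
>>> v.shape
(7, 31, 7)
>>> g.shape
(7,)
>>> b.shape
(7, 7)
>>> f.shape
(7, 19)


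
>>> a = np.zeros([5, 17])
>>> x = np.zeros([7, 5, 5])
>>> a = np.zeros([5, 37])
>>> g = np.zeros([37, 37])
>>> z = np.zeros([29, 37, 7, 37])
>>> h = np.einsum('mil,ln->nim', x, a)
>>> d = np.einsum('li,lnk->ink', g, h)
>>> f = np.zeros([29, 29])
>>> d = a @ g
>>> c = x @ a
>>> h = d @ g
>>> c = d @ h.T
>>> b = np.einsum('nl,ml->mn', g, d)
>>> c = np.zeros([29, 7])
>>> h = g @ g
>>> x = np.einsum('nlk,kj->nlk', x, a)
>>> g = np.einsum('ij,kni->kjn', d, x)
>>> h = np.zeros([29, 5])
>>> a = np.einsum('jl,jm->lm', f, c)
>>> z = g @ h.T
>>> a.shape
(29, 7)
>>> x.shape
(7, 5, 5)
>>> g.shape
(7, 37, 5)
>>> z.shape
(7, 37, 29)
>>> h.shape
(29, 5)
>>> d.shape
(5, 37)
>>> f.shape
(29, 29)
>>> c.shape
(29, 7)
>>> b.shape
(5, 37)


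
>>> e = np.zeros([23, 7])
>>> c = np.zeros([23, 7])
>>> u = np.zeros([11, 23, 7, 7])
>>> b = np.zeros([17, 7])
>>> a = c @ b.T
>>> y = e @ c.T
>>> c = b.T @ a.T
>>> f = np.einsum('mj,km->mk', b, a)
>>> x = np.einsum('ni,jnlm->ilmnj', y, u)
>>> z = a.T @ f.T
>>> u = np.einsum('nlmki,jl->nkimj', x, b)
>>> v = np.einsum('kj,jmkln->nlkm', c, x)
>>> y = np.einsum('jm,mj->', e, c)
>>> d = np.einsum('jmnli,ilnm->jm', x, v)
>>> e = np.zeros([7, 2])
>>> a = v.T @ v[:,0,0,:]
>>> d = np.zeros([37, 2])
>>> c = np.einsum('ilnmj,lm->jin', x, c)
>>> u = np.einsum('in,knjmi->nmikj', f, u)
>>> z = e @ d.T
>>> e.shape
(7, 2)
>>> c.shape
(11, 23, 7)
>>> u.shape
(23, 7, 17, 23, 11)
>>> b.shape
(17, 7)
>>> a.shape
(7, 7, 23, 7)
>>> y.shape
()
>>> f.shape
(17, 23)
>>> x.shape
(23, 7, 7, 23, 11)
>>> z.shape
(7, 37)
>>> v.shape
(11, 23, 7, 7)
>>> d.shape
(37, 2)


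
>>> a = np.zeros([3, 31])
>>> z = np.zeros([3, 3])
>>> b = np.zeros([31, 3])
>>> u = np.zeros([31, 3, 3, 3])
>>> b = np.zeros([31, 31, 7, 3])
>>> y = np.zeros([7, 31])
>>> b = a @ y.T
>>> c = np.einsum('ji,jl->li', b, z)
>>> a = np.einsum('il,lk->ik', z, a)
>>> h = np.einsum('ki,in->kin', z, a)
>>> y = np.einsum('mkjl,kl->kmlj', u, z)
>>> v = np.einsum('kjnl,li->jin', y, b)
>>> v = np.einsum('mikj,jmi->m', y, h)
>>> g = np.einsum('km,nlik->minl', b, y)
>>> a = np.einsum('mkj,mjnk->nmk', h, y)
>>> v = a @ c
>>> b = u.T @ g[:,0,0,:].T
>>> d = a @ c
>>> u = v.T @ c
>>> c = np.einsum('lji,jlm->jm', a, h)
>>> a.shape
(3, 3, 3)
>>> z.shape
(3, 3)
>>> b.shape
(3, 3, 3, 7)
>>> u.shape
(7, 3, 7)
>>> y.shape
(3, 31, 3, 3)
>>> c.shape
(3, 31)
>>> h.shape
(3, 3, 31)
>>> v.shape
(3, 3, 7)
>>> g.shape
(7, 3, 3, 31)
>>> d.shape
(3, 3, 7)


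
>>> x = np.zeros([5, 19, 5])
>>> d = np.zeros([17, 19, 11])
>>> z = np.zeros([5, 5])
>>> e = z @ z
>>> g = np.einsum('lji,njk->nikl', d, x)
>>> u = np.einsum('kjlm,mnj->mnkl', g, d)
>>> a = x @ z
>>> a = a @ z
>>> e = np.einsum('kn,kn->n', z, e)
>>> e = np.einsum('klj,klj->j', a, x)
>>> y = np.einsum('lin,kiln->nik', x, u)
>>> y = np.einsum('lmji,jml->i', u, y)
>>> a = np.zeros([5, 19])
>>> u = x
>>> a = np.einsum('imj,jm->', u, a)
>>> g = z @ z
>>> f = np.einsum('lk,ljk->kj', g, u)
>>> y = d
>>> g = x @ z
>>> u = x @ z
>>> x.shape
(5, 19, 5)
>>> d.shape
(17, 19, 11)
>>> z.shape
(5, 5)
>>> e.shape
(5,)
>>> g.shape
(5, 19, 5)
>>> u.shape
(5, 19, 5)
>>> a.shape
()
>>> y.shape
(17, 19, 11)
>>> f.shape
(5, 19)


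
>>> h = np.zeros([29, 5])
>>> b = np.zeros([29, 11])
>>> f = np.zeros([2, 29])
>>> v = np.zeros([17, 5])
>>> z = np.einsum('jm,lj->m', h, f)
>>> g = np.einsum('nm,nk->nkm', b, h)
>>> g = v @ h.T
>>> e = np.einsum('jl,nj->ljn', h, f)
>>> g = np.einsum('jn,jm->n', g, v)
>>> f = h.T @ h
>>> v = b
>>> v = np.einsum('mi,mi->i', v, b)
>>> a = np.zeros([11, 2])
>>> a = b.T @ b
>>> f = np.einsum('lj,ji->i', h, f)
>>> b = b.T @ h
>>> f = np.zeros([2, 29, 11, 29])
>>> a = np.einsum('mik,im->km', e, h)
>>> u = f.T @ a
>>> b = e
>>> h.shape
(29, 5)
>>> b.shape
(5, 29, 2)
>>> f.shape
(2, 29, 11, 29)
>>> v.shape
(11,)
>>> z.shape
(5,)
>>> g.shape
(29,)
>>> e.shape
(5, 29, 2)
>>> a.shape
(2, 5)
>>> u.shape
(29, 11, 29, 5)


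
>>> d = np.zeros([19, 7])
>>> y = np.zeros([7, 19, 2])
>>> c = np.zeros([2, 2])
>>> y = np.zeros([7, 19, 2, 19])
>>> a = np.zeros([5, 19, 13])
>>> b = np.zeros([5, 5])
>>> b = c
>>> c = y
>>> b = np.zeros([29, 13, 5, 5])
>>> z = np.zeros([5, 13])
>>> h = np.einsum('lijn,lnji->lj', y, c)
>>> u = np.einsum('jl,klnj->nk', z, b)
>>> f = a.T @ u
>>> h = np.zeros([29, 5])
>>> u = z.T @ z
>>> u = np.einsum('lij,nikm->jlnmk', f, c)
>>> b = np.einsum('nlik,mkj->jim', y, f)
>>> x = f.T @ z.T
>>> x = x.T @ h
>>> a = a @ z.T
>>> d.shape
(19, 7)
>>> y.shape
(7, 19, 2, 19)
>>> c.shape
(7, 19, 2, 19)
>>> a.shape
(5, 19, 5)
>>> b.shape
(29, 2, 13)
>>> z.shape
(5, 13)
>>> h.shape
(29, 5)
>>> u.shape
(29, 13, 7, 19, 2)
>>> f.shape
(13, 19, 29)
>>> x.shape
(5, 19, 5)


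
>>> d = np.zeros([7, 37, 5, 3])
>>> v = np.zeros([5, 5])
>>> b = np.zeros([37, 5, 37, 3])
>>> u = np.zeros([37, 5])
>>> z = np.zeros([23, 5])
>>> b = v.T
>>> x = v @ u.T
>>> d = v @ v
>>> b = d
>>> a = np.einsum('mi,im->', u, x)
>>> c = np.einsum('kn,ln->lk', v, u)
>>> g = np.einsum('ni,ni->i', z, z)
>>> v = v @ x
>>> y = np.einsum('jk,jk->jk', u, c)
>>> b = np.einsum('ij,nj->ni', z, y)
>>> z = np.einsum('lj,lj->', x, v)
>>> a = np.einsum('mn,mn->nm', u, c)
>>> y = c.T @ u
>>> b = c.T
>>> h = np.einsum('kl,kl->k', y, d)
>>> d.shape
(5, 5)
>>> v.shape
(5, 37)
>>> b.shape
(5, 37)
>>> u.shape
(37, 5)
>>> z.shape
()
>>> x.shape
(5, 37)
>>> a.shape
(5, 37)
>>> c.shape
(37, 5)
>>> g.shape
(5,)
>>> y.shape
(5, 5)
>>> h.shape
(5,)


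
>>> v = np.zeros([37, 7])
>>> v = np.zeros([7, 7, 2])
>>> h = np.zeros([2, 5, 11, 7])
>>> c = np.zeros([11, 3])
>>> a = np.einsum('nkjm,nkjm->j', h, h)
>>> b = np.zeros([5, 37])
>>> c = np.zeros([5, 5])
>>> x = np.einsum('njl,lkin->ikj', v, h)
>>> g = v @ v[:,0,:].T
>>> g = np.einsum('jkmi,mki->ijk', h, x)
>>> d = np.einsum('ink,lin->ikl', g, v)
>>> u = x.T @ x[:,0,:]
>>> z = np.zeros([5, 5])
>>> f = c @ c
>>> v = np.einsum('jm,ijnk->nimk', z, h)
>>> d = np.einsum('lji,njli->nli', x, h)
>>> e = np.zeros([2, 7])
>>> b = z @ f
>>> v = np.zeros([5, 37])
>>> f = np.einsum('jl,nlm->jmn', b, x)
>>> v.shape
(5, 37)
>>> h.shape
(2, 5, 11, 7)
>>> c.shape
(5, 5)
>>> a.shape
(11,)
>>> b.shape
(5, 5)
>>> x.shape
(11, 5, 7)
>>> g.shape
(7, 2, 5)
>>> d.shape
(2, 11, 7)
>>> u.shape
(7, 5, 7)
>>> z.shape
(5, 5)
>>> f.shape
(5, 7, 11)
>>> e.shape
(2, 7)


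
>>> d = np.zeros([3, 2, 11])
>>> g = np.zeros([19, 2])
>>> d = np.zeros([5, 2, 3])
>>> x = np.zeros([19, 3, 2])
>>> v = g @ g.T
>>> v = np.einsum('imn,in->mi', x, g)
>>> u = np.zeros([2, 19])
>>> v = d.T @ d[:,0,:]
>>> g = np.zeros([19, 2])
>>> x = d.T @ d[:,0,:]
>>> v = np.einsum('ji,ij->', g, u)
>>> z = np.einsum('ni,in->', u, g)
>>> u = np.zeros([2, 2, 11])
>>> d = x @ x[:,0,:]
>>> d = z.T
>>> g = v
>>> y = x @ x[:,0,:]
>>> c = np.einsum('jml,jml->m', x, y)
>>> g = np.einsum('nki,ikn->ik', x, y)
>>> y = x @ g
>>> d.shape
()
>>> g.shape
(3, 2)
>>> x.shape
(3, 2, 3)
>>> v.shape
()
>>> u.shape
(2, 2, 11)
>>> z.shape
()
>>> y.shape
(3, 2, 2)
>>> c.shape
(2,)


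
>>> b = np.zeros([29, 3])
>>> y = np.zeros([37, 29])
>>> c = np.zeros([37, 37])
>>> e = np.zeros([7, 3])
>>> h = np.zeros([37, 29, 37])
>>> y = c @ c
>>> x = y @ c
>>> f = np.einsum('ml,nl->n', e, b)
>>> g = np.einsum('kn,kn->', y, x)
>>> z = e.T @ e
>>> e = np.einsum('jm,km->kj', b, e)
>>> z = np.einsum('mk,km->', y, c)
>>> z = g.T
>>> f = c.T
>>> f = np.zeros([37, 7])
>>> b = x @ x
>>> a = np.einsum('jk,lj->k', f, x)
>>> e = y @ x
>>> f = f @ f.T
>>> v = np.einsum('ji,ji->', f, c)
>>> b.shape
(37, 37)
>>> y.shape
(37, 37)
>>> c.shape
(37, 37)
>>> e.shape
(37, 37)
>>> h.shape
(37, 29, 37)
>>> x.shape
(37, 37)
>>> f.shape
(37, 37)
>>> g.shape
()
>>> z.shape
()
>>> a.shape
(7,)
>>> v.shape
()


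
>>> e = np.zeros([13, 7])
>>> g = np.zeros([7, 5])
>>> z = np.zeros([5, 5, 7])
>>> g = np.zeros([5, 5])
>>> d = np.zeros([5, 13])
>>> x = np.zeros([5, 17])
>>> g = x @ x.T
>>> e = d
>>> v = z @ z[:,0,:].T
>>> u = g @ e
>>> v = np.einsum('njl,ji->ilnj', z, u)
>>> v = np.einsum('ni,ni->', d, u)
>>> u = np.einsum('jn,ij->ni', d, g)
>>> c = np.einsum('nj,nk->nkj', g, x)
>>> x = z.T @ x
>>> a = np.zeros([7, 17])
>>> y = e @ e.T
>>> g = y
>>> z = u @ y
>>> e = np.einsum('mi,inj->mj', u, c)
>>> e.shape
(13, 5)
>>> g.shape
(5, 5)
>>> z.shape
(13, 5)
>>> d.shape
(5, 13)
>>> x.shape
(7, 5, 17)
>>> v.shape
()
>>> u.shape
(13, 5)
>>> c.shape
(5, 17, 5)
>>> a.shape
(7, 17)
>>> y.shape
(5, 5)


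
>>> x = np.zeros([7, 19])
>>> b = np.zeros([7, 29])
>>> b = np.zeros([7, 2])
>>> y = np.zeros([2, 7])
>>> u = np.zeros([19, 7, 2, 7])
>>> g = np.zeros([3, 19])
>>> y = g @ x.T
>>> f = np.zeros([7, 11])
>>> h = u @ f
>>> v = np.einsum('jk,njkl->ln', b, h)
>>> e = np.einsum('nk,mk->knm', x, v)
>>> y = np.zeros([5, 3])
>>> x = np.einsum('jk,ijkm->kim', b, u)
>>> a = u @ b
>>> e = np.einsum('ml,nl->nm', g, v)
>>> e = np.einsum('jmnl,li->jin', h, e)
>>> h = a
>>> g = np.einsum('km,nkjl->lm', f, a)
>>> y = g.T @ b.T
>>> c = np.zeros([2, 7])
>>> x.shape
(2, 19, 7)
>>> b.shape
(7, 2)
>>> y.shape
(11, 7)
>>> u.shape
(19, 7, 2, 7)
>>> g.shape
(2, 11)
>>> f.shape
(7, 11)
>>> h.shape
(19, 7, 2, 2)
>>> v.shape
(11, 19)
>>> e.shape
(19, 3, 2)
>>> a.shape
(19, 7, 2, 2)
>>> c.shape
(2, 7)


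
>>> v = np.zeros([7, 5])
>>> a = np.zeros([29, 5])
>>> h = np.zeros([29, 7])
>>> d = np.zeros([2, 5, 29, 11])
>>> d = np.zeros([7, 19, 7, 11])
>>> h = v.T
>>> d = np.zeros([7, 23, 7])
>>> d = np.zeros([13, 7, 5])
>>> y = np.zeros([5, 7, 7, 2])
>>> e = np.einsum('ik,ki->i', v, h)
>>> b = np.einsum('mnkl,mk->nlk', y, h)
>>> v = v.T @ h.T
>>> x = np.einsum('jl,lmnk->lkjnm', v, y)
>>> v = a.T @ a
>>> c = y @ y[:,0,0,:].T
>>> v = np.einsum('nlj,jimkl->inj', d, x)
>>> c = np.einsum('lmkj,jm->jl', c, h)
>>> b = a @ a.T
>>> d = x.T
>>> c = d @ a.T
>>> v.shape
(2, 13, 5)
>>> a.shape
(29, 5)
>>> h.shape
(5, 7)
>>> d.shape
(7, 7, 5, 2, 5)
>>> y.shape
(5, 7, 7, 2)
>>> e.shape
(7,)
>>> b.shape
(29, 29)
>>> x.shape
(5, 2, 5, 7, 7)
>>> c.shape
(7, 7, 5, 2, 29)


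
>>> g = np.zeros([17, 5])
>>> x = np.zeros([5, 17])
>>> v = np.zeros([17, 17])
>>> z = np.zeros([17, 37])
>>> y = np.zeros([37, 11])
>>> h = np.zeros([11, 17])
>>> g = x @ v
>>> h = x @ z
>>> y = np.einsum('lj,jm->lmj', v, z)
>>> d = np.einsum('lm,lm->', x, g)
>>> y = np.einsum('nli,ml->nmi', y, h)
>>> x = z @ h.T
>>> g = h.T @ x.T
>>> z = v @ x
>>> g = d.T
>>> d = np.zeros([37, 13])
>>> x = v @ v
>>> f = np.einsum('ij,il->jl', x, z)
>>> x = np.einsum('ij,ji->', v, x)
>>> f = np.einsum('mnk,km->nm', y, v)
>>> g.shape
()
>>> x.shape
()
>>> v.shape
(17, 17)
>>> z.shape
(17, 5)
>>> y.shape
(17, 5, 17)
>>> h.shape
(5, 37)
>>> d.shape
(37, 13)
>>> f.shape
(5, 17)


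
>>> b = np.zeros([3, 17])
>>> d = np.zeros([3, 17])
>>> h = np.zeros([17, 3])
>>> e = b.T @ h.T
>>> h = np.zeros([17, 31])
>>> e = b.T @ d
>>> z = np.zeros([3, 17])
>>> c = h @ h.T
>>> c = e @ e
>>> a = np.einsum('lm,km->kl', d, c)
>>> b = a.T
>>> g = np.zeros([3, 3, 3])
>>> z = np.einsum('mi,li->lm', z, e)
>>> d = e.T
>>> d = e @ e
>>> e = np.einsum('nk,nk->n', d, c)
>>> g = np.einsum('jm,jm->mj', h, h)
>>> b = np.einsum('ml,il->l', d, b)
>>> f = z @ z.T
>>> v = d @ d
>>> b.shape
(17,)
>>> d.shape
(17, 17)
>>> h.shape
(17, 31)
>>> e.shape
(17,)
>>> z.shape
(17, 3)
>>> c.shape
(17, 17)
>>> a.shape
(17, 3)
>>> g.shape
(31, 17)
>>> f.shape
(17, 17)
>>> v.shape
(17, 17)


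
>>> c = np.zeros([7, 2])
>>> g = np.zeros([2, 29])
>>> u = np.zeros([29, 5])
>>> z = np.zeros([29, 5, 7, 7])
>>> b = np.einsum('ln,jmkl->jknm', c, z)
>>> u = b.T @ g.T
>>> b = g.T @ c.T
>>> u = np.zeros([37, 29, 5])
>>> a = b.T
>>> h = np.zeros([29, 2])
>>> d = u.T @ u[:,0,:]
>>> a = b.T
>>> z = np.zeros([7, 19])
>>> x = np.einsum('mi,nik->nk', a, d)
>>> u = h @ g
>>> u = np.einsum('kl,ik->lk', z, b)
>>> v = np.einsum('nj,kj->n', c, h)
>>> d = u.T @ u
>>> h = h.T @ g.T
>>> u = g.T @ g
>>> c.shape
(7, 2)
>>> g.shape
(2, 29)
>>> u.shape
(29, 29)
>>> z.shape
(7, 19)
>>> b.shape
(29, 7)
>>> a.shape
(7, 29)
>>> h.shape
(2, 2)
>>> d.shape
(7, 7)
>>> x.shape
(5, 5)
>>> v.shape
(7,)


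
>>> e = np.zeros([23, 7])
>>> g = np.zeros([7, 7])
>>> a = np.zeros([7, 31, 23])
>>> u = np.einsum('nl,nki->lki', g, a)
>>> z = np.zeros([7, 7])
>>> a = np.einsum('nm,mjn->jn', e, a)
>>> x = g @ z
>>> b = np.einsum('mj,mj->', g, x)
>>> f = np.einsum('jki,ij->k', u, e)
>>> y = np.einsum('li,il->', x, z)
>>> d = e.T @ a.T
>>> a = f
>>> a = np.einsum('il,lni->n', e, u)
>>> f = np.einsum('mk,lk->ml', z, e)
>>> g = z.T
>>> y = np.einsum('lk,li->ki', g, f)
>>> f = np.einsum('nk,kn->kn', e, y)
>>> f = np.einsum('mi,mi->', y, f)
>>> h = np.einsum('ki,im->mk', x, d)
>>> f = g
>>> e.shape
(23, 7)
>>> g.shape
(7, 7)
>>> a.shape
(31,)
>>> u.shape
(7, 31, 23)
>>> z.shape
(7, 7)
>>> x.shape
(7, 7)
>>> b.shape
()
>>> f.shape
(7, 7)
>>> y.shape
(7, 23)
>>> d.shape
(7, 31)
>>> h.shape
(31, 7)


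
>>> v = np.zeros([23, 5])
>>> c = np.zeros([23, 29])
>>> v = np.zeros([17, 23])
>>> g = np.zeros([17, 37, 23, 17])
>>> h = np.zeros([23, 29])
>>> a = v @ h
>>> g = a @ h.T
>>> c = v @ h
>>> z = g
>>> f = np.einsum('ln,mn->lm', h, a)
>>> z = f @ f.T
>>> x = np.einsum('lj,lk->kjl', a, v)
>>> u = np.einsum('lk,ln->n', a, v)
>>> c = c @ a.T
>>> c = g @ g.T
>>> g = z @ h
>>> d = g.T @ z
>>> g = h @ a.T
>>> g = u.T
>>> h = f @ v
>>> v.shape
(17, 23)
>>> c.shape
(17, 17)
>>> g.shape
(23,)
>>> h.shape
(23, 23)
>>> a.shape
(17, 29)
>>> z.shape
(23, 23)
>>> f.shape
(23, 17)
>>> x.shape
(23, 29, 17)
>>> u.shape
(23,)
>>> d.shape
(29, 23)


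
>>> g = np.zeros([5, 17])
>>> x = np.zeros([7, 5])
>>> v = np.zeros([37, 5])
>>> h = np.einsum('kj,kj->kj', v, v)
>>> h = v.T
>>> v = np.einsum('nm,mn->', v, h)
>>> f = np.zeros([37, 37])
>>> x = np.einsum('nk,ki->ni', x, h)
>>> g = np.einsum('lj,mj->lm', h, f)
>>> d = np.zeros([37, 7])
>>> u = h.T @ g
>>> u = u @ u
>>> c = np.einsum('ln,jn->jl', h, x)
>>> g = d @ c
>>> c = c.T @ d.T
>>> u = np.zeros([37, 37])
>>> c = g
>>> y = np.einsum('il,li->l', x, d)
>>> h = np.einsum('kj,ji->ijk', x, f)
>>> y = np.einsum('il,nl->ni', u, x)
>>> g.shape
(37, 5)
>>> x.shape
(7, 37)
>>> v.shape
()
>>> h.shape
(37, 37, 7)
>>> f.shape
(37, 37)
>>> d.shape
(37, 7)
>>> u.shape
(37, 37)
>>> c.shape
(37, 5)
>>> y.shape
(7, 37)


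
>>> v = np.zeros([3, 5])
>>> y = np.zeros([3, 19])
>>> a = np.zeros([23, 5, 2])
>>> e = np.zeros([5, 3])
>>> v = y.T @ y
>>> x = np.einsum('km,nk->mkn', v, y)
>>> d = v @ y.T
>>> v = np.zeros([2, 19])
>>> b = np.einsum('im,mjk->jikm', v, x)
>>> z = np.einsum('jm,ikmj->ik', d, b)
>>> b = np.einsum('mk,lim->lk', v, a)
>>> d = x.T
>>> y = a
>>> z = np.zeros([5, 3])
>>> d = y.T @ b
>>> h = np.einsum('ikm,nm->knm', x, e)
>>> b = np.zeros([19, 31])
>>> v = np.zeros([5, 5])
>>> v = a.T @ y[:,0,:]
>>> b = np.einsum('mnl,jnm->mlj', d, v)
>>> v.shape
(2, 5, 2)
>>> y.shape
(23, 5, 2)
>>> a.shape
(23, 5, 2)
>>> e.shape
(5, 3)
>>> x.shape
(19, 19, 3)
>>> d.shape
(2, 5, 19)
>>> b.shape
(2, 19, 2)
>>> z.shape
(5, 3)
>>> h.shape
(19, 5, 3)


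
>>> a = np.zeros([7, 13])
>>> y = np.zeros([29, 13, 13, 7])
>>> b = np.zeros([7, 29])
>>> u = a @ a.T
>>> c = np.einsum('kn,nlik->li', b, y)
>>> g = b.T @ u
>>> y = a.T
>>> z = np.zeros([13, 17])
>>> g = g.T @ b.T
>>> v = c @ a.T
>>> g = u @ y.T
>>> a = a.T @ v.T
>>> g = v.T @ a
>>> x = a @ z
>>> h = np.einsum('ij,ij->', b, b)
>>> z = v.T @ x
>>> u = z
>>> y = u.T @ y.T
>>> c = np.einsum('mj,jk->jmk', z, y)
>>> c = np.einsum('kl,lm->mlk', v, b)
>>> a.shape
(13, 13)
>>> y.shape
(17, 13)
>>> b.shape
(7, 29)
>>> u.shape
(7, 17)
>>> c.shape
(29, 7, 13)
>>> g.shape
(7, 13)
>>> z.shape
(7, 17)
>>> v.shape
(13, 7)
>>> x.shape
(13, 17)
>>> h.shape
()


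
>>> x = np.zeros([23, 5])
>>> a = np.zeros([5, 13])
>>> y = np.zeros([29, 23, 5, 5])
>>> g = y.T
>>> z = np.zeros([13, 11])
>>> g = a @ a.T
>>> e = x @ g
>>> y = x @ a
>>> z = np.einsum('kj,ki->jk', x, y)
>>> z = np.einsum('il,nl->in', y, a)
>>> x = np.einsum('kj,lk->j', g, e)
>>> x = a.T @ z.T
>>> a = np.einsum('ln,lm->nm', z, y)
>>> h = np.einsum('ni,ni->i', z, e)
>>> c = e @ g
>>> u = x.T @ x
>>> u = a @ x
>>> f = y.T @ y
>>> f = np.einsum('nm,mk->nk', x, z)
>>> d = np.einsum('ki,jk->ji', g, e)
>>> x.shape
(13, 23)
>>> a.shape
(5, 13)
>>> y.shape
(23, 13)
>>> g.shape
(5, 5)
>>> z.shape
(23, 5)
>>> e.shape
(23, 5)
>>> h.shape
(5,)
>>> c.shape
(23, 5)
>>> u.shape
(5, 23)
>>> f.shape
(13, 5)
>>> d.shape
(23, 5)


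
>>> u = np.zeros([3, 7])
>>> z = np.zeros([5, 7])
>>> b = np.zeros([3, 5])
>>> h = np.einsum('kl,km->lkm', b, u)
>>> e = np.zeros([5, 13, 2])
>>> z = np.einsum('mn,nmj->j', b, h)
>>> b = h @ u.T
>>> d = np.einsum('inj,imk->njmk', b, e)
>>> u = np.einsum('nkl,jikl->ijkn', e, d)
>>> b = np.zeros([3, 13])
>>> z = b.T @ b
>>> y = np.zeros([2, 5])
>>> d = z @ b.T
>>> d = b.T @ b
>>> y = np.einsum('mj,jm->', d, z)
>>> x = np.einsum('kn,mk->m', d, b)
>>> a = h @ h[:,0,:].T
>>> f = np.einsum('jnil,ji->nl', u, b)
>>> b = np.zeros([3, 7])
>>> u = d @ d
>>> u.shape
(13, 13)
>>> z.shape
(13, 13)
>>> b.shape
(3, 7)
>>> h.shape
(5, 3, 7)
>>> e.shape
(5, 13, 2)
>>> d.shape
(13, 13)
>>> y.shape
()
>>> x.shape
(3,)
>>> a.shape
(5, 3, 5)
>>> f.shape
(3, 5)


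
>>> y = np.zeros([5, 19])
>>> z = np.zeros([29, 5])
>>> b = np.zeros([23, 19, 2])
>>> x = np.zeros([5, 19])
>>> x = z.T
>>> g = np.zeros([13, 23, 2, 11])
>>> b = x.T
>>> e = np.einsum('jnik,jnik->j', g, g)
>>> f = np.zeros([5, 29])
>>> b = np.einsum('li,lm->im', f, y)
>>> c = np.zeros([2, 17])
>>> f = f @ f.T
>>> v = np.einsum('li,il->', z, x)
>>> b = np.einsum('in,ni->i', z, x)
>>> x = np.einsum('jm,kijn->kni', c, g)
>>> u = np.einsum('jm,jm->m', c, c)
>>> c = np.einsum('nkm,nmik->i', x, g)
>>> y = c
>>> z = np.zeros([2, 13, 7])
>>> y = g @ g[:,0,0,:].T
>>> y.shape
(13, 23, 2, 13)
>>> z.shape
(2, 13, 7)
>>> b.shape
(29,)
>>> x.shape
(13, 11, 23)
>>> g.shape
(13, 23, 2, 11)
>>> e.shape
(13,)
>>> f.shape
(5, 5)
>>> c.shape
(2,)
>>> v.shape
()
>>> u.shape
(17,)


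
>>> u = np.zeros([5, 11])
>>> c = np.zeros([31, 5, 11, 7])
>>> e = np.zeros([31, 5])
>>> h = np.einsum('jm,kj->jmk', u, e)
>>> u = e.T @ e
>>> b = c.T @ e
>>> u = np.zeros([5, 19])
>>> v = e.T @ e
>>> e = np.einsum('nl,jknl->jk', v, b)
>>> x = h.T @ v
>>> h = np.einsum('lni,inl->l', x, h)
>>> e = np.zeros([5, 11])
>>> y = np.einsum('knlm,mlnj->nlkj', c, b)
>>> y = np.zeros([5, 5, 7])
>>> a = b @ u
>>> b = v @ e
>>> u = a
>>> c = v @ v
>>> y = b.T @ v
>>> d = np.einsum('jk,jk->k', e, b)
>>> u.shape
(7, 11, 5, 19)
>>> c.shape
(5, 5)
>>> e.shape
(5, 11)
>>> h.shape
(31,)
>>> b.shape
(5, 11)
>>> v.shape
(5, 5)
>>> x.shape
(31, 11, 5)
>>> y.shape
(11, 5)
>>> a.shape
(7, 11, 5, 19)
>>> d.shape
(11,)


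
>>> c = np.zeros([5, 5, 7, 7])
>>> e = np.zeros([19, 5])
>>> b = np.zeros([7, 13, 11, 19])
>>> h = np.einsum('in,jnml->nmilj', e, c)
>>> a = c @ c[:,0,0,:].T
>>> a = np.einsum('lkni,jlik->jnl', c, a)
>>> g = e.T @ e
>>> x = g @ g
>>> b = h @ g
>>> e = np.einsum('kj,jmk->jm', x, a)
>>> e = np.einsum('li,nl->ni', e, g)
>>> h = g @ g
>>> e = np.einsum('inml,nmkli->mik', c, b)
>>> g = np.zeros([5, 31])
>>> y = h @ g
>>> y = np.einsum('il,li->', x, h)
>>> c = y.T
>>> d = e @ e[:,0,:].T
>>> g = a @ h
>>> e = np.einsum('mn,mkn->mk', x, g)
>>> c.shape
()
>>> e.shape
(5, 7)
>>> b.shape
(5, 7, 19, 7, 5)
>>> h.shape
(5, 5)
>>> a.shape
(5, 7, 5)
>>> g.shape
(5, 7, 5)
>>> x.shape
(5, 5)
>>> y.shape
()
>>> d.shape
(7, 5, 7)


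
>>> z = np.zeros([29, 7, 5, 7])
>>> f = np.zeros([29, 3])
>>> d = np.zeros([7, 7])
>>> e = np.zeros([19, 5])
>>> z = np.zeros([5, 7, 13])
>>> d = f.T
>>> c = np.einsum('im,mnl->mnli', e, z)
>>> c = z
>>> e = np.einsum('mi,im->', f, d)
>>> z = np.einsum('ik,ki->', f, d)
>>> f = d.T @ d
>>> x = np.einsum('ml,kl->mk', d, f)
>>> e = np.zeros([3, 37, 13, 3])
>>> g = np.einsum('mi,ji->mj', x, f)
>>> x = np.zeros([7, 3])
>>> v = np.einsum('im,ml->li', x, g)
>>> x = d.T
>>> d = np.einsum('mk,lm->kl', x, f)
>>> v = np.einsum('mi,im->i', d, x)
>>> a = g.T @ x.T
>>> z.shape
()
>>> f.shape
(29, 29)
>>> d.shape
(3, 29)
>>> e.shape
(3, 37, 13, 3)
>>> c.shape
(5, 7, 13)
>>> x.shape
(29, 3)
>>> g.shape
(3, 29)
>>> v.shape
(29,)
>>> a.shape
(29, 29)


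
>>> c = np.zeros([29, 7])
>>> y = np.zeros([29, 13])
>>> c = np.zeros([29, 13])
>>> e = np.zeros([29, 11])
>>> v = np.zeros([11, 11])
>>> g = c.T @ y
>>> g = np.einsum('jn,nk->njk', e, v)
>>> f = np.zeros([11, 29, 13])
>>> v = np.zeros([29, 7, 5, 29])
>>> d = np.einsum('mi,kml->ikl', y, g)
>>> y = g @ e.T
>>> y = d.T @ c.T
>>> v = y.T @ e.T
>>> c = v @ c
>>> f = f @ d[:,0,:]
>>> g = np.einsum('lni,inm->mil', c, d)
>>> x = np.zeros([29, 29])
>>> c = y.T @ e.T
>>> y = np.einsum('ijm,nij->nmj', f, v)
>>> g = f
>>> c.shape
(29, 11, 29)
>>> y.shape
(29, 11, 29)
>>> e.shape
(29, 11)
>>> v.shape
(29, 11, 29)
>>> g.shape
(11, 29, 11)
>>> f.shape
(11, 29, 11)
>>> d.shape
(13, 11, 11)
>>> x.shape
(29, 29)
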